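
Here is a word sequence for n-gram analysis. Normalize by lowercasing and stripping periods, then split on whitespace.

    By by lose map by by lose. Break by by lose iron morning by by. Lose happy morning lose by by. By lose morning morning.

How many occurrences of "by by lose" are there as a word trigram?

Scanning the 23 overlapping trigram windows for "by by lose":
  position 1–3: by by lose
  position 5–7: by by lose
  position 9–11: by by lose
  position 14–16: by by lose
  position 21–23: by by lose

5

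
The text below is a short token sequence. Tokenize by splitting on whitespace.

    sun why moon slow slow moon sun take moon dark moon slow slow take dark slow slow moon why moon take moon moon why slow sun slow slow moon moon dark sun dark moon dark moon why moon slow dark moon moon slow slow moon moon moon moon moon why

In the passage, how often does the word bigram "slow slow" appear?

5

Scanning the 49 overlapping bigram windows for "slow slow":
  position 4–5: slow slow
  position 12–13: slow slow
  position 16–17: slow slow
  position 27–28: slow slow
  position 43–44: slow slow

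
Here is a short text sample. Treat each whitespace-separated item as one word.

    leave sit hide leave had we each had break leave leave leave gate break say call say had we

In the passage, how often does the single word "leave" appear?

Scanning the 19 tokens for "leave":
  position 1: leave
  position 4: leave
  position 10: leave
  position 11: leave
  position 12: leave

5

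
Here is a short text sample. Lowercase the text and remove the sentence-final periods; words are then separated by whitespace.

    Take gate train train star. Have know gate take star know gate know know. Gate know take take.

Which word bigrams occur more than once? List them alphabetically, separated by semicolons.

gate know; know gate

Bigram counts meeting the condition (more than once):
  gate know: 2
  know gate: 3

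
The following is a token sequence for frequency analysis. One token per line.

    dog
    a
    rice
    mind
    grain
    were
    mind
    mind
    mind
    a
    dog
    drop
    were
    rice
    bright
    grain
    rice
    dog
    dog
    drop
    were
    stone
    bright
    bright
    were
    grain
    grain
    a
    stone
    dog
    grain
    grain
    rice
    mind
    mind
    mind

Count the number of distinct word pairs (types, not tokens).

27

36 tokens → 35 bigram windows in total.
Repeated bigrams (each contributes count−1 duplicates):
  mind mind: 4
  dog drop: 2
  drop were: 2
  grain grain: 2
  grain rice: 2
  rice mind: 2
8 duplicate windows → 35 − 8 = 27 distinct.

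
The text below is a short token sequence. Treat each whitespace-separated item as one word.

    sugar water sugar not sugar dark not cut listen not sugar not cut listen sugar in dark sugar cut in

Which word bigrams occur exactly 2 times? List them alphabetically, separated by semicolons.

Bigram counts meeting the condition (exactly 2 times):
  cut listen: 2
  not cut: 2
  not sugar: 2
  sugar not: 2

cut listen; not cut; not sugar; sugar not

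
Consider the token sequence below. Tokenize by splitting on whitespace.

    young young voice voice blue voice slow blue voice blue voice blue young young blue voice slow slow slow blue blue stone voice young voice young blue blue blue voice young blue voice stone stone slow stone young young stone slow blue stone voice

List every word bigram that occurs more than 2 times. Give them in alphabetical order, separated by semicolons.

Bigram counts meeting the condition (more than 2 times):
  blue blue: 3
  blue voice: 6
  slow blue: 3
  voice blue: 3
  voice young: 3
  young blue: 3
  young young: 3

blue blue; blue voice; slow blue; voice blue; voice young; young blue; young young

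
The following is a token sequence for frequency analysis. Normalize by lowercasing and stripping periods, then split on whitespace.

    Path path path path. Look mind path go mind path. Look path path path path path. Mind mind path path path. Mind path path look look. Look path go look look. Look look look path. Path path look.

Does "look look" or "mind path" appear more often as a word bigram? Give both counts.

"look look": 6 occurrences
"mind path": 4 occurrences

"look look" (6 vs 4)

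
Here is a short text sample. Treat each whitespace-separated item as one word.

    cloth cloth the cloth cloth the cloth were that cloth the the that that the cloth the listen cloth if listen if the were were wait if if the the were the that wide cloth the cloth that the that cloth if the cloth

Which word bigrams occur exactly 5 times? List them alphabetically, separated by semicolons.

Bigram counts meeting the condition (exactly 5 times):
  cloth the: 5
  the cloth: 5

cloth the; the cloth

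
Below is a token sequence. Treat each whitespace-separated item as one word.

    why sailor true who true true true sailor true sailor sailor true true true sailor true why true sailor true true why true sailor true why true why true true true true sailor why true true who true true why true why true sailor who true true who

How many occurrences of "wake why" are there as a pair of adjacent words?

0

Scanning the 47 overlapping bigram windows for "wake why":
  (none found)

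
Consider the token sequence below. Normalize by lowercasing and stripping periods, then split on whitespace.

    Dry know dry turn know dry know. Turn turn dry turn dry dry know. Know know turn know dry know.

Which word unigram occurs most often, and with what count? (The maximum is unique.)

Unigram frequencies (highest first):
  know: 8
  dry: 7
  turn: 5

"know", 8 times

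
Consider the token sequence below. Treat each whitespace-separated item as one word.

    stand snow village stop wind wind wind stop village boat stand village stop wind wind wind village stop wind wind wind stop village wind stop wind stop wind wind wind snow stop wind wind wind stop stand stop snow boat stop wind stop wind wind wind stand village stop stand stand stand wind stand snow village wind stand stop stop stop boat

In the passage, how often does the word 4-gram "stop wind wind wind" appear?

6

Scanning the 59 overlapping 4-gram windows for "stop wind wind wind":
  position 4–7: stop wind wind wind
  position 13–16: stop wind wind wind
  position 18–21: stop wind wind wind
  position 27–30: stop wind wind wind
  position 32–35: stop wind wind wind
  position 43–46: stop wind wind wind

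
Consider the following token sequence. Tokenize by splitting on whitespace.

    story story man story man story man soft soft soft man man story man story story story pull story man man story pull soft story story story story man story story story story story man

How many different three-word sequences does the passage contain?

19

35 tokens → 33 trigram windows in total.
Repeated trigrams (each contributes count−1 duplicates):
  story story story: 6
  story man story: 4
  man story man: 3
  story story man: 3
  man man story: 2
  man story story: 2
14 duplicate windows → 33 − 14 = 19 distinct.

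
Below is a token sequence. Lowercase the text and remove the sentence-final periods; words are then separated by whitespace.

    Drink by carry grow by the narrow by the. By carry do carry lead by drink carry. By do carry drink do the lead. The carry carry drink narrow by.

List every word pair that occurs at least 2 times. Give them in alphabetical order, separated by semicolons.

Bigram counts meeting the condition (at least 2 times):
  by carry: 2
  by the: 2
  carry drink: 2
  do carry: 2
  narrow by: 2

by carry; by the; carry drink; do carry; narrow by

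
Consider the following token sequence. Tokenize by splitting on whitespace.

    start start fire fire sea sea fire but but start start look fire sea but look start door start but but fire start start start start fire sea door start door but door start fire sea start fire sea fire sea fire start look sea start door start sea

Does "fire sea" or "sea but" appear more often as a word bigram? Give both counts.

"fire sea" (6 vs 1)

"fire sea": 6 occurrences
"sea but": 1 occurrence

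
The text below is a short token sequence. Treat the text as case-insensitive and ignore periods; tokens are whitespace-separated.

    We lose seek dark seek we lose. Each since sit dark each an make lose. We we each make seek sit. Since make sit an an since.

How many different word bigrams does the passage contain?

25

27 tokens → 26 bigram windows in total.
Repeated bigrams (each contributes count−1 duplicates):
  we lose: 2
1 duplicate windows → 26 − 1 = 25 distinct.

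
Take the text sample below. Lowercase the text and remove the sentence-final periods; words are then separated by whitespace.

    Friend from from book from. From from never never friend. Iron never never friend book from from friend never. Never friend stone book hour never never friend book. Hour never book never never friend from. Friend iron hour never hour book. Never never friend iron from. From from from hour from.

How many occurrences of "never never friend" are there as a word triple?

Scanning the 49 overlapping trigram windows for "never never friend":
  position 8–10: never never friend
  position 12–14: never never friend
  position 19–21: never never friend
  position 25–27: never never friend
  position 32–34: never never friend
  position 42–44: never never friend

6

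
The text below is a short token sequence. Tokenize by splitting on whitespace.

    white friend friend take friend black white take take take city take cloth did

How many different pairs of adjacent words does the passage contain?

12

14 tokens → 13 bigram windows in total.
Repeated bigrams (each contributes count−1 duplicates):
  take take: 2
1 duplicate windows → 13 − 1 = 12 distinct.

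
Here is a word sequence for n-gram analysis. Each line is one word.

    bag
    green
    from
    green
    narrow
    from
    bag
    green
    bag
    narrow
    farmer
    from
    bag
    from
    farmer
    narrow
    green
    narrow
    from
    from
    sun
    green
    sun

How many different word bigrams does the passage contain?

23 tokens → 22 bigram windows in total.
Repeated bigrams (each contributes count−1 duplicates):
  bag green: 2
  from bag: 2
  green narrow: 2
  narrow from: 2
4 duplicate windows → 22 − 4 = 18 distinct.

18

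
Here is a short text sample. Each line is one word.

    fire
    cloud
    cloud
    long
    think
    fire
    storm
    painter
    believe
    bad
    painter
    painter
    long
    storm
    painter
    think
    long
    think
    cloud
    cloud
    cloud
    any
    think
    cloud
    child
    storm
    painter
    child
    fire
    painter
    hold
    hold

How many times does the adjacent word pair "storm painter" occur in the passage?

3

Scanning the 31 overlapping bigram windows for "storm painter":
  position 7–8: storm painter
  position 14–15: storm painter
  position 26–27: storm painter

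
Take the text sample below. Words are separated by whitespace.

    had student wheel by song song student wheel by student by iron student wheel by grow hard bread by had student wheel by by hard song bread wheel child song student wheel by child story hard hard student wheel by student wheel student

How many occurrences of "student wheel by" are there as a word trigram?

Scanning the 41 overlapping trigram windows for "student wheel by":
  position 2–4: student wheel by
  position 7–9: student wheel by
  position 13–15: student wheel by
  position 21–23: student wheel by
  position 31–33: student wheel by
  position 38–40: student wheel by

6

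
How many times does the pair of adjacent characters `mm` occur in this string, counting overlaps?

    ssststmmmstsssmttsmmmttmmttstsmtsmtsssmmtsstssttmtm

6

Sliding a length-2 window over the 51 characters (50 positions):
  position 7–8: mm
  position 8–9: mm
  position 19–20: mm
  position 20–21: mm
  position 24–25: mm
  position 39–40: mm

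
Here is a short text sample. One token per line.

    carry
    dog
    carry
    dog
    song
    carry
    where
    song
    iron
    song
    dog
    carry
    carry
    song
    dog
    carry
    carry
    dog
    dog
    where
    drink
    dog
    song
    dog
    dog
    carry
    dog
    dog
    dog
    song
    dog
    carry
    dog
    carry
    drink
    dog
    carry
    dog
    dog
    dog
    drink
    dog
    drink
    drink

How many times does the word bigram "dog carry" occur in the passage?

Scanning the 43 overlapping bigram windows for "dog carry":
  position 2–3: dog carry
  position 11–12: dog carry
  position 15–16: dog carry
  position 25–26: dog carry
  position 31–32: dog carry
  position 33–34: dog carry
  position 36–37: dog carry

7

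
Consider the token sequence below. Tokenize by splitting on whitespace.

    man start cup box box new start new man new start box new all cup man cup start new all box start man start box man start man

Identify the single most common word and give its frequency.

Unigram frequencies (highest first):
  start: 7
  man: 6
  box: 5
  new: 5
  cup: 3
  all: 2

"start", 7 times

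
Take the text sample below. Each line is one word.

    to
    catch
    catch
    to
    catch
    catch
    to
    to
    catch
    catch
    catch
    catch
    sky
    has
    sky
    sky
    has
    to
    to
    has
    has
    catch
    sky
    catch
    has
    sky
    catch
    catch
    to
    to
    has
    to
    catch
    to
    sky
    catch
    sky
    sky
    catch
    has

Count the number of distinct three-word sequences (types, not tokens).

40 tokens → 38 trigram windows in total.
Repeated trigrams (each contributes count−1 duplicates):
  catch catch to: 3
  to catch catch: 3
  catch catch catch: 2
  catch to to: 2
  sky catch has: 2
  to to has: 2
8 duplicate windows → 38 − 8 = 30 distinct.

30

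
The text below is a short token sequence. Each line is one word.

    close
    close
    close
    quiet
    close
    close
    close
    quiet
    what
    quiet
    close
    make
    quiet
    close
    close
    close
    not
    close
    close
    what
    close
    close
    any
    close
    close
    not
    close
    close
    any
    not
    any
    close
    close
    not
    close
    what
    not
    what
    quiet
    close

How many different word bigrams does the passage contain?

40 tokens → 39 bigram windows in total.
Repeated bigrams (each contributes count−1 duplicates):
  close close: 11
  quiet close: 4
  close not: 3
  not close: 3
  any close: 2
  close any: 2
  close quiet: 2
  close what: 2
  … (1 more repeated)
22 duplicate windows → 39 − 22 = 17 distinct.

17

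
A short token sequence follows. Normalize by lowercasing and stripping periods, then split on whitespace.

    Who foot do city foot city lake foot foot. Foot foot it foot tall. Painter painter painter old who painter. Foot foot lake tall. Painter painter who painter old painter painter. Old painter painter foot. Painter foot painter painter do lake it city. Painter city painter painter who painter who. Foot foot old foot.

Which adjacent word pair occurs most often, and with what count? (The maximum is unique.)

Bigram frequencies (highest first):
  painter painter: 7
  foot foot: 5
  painter old: 3
  who painter: 3
  painter foot: 3
  painter who: 3
  … (24 more, each ≤ 2)

"painter painter", 7 times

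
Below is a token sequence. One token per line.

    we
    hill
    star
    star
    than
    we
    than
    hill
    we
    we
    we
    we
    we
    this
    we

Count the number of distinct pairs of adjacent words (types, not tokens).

11

15 tokens → 14 bigram windows in total.
Repeated bigrams (each contributes count−1 duplicates):
  we we: 4
3 duplicate windows → 14 − 3 = 11 distinct.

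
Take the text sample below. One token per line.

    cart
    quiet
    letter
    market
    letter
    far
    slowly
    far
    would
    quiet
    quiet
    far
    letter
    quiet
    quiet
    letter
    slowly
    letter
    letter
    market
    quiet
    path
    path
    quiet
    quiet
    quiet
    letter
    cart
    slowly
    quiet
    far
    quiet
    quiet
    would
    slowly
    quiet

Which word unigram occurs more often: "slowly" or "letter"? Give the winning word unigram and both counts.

"slowly": 4 occurrences
"letter": 7 occurrences

"letter" (7 vs 4)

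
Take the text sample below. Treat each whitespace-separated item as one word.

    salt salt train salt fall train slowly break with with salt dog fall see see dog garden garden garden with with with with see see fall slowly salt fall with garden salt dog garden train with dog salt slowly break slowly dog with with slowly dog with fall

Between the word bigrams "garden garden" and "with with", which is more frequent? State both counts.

"with with" (5 vs 2)

"garden garden": 2 occurrences
"with with": 5 occurrences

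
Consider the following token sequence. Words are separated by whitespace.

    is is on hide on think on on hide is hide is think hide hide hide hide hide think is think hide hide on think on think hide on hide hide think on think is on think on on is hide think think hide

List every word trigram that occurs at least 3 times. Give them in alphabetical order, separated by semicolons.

Trigram counts meeting the condition (at least 3 times):
  hide hide hide: 3
  on think on: 3

hide hide hide; on think on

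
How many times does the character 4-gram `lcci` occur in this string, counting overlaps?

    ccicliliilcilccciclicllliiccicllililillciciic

0

Sliding a length-4 window over the 45 characters (42 positions):
  (no match at any position)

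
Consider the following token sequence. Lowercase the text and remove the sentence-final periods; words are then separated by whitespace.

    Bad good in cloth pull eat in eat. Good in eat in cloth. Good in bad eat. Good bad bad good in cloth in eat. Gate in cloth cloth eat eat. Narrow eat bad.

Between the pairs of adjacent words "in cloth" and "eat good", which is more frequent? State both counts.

"in cloth": 4 occurrences
"eat good": 2 occurrences

"in cloth" (4 vs 2)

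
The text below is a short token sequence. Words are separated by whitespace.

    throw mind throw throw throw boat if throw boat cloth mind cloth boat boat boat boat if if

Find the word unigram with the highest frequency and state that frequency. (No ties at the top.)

"boat", 6 times

Unigram frequencies (highest first):
  boat: 6
  throw: 5
  if: 3
  mind: 2
  cloth: 2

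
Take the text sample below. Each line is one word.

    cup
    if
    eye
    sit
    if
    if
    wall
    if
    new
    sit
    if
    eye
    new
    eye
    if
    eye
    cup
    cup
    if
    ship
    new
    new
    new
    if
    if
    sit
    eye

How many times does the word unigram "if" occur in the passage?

9

Scanning the 27 tokens for "if":
  position 2: if
  position 5: if
  position 6: if
  position 8: if
  position 11: if
  position 15: if
  position 19: if
  position 24: if
  position 25: if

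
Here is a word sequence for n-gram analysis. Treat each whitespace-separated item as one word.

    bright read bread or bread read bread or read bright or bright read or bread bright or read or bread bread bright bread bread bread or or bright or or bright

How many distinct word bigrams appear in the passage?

31 tokens → 30 bigram windows in total.
Repeated bigrams (each contributes count−1 duplicates):
  bread bread: 3
  bread or: 3
  bright or: 3
  or bread: 3
  or bright: 3
  bread bright: 2
  bright read: 2
  or or: 2
  … (3 more repeated)
16 duplicate windows → 30 − 16 = 14 distinct.

14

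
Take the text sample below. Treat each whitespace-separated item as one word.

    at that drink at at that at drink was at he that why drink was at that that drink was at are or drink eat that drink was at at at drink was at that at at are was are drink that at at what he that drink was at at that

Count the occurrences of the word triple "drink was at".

Scanning the 50 overlapping trigram windows for "drink was at":
  position 8–10: drink was at
  position 14–16: drink was at
  position 19–21: drink was at
  position 27–29: drink was at
  position 32–34: drink was at
  position 48–50: drink was at

6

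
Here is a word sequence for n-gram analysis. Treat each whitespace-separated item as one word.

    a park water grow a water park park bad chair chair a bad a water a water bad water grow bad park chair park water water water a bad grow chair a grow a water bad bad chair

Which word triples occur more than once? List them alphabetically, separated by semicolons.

a water bad; grow a water

Trigram counts meeting the condition (more than once):
  a water bad: 2
  grow a water: 2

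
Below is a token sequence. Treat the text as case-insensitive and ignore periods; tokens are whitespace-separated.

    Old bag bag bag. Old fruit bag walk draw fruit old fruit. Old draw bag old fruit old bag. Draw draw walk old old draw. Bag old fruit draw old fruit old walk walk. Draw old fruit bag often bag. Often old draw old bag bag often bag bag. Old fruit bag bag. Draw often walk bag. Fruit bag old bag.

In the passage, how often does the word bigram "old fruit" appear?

7

Scanning the 60 overlapping bigram windows for "old fruit":
  position 5–6: old fruit
  position 11–12: old fruit
  position 16–17: old fruit
  position 27–28: old fruit
  position 30–31: old fruit
  position 36–37: old fruit
  position 50–51: old fruit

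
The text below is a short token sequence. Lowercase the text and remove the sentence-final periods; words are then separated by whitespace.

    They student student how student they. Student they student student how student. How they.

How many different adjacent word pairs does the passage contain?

6

14 tokens → 13 bigram windows in total.
Repeated bigrams (each contributes count−1 duplicates):
  student how: 3
  they student: 3
  how student: 2
  student student: 2
  student they: 2
7 duplicate windows → 13 − 7 = 6 distinct.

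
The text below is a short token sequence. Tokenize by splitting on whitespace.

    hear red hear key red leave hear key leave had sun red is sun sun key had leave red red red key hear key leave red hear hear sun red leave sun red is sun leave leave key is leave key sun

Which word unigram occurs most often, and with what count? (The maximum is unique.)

Unigram frequencies (highest first):
  red: 9
  leave: 8
  key: 7
  sun: 7
  hear: 6
  is: 3
  … (1 more, each ≤ 2)

"red", 9 times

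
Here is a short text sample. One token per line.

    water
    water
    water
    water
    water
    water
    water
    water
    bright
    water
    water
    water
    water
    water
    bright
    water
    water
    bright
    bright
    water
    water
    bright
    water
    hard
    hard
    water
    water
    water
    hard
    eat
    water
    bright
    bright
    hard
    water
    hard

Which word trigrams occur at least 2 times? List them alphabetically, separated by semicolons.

Trigram counts meeting the condition (at least 2 times):
  bright water water: 3
  water bright bright: 2
  water bright water: 3
  water water bright: 4
  water water water: 10

bright water water; water bright bright; water bright water; water water bright; water water water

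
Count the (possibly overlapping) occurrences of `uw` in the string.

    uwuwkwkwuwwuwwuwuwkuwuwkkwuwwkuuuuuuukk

Sliding a length-2 window over the 39 characters (38 positions):
  position 1–2: uw
  position 3–4: uw
  position 9–10: uw
  position 12–13: uw
  position 15–16: uw
  position 17–18: uw
  position 20–21: uw
  position 22–23: uw
  position 27–28: uw

9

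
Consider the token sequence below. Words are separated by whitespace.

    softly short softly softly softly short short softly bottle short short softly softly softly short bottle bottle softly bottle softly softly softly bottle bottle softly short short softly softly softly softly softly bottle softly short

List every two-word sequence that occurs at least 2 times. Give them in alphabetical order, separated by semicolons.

Bigram counts meeting the condition (at least 2 times):
  bottle bottle: 2
  bottle softly: 4
  short short: 3
  short softly: 4
  softly bottle: 4
  softly short: 5
  softly softly: 10

bottle bottle; bottle softly; short short; short softly; softly bottle; softly short; softly softly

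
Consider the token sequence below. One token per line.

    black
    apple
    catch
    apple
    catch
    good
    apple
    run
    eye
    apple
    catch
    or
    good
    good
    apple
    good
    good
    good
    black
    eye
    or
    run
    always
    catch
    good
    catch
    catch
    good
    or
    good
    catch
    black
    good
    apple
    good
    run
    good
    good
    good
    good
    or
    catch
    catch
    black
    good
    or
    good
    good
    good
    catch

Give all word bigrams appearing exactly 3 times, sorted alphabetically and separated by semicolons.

Bigram counts meeting the condition (exactly 3 times):
  apple catch: 3
  catch good: 3
  good apple: 3
  good catch: 3
  good or: 3
  or good: 3

apple catch; catch good; good apple; good catch; good or; or good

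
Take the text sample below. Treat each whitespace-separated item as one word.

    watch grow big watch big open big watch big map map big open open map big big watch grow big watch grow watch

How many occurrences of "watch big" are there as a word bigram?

2

Scanning the 22 overlapping bigram windows for "watch big":
  position 4–5: watch big
  position 8–9: watch big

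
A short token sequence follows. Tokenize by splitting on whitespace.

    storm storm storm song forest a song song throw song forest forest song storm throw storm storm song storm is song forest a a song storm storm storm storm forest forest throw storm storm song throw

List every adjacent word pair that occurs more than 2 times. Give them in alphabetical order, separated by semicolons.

Bigram counts meeting the condition (more than 2 times):
  song forest: 3
  song storm: 3
  storm song: 3
  storm storm: 7

song forest; song storm; storm song; storm storm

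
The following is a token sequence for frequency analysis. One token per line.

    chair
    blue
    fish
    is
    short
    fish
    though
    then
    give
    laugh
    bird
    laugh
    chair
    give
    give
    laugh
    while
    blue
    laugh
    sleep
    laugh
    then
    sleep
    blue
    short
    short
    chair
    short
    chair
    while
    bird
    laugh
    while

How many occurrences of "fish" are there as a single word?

2

Scanning the 33 tokens for "fish":
  position 3: fish
  position 6: fish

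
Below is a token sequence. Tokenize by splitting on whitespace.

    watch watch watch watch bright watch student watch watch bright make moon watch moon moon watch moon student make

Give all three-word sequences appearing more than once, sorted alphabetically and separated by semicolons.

moon watch moon; watch watch bright; watch watch watch

Trigram counts meeting the condition (more than once):
  moon watch moon: 2
  watch watch bright: 2
  watch watch watch: 2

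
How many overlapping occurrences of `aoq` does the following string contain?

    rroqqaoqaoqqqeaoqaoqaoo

4

Sliding a length-3 window over the 23 characters (21 positions):
  position 6–8: aoq
  position 9–11: aoq
  position 15–17: aoq
  position 18–20: aoq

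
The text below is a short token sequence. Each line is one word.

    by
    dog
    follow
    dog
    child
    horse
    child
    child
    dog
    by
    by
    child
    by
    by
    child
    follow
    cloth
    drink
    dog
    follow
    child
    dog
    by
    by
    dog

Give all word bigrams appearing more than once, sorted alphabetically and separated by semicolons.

Bigram counts meeting the condition (more than once):
  by by: 3
  by child: 2
  by dog: 2
  child dog: 2
  dog by: 2
  dog follow: 2

by by; by child; by dog; child dog; dog by; dog follow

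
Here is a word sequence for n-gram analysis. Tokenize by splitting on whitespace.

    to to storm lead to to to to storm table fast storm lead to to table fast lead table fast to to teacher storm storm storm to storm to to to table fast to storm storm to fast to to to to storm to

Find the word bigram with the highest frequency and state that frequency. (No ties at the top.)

"to to", 11 times

Bigram frequencies (highest first):
  to to: 11
  to storm: 5
  table fast: 4
  storm to: 4
  fast to: 3
  storm storm: 3
  … (10 more, each ≤ 2)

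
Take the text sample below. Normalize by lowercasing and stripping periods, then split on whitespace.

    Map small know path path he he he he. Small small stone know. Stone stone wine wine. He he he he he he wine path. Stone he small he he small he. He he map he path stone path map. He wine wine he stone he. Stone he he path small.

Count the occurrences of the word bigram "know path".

Scanning the 50 overlapping bigram windows for "know path":
  position 3–4: know path

1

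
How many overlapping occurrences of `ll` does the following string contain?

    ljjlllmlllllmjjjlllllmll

Sliding a length-2 window over the 24 characters (23 positions):
  position 4–5: ll
  position 5–6: ll
  position 8–9: ll
  position 9–10: ll
  position 10–11: ll
  position 11–12: ll
  position 17–18: ll
  position 18–19: ll
  position 19–20: ll
  position 20–21: ll
  … (1 more)

11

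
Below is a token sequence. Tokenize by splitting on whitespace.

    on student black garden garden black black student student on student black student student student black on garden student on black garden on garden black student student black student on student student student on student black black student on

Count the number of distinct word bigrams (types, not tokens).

14

39 tokens → 38 bigram windows in total.
Repeated bigrams (each contributes count−1 duplicates):
  student student: 6
  black student: 5
  student black: 5
  student on: 5
  on student: 4
  black black: 2
  black garden: 2
  garden black: 2
  … (1 more repeated)
24 duplicate windows → 38 − 24 = 14 distinct.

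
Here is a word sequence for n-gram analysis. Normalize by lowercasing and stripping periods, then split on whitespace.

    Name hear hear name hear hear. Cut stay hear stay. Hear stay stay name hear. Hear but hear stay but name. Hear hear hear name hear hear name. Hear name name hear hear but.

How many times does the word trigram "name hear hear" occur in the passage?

Scanning the 32 overlapping trigram windows for "name hear hear":
  position 1–3: name hear hear
  position 4–6: name hear hear
  position 14–16: name hear hear
  position 21–23: name hear hear
  position 25–27: name hear hear
  position 31–33: name hear hear

6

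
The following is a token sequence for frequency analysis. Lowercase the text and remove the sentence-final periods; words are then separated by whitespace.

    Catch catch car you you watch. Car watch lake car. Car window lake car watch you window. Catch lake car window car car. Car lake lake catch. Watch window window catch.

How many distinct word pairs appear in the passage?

31 tokens → 30 bigram windows in total.
Repeated bigrams (each contributes count−1 duplicates):
  car car: 3
  lake car: 3
  car watch: 2
  car window: 2
  window catch: 2
7 duplicate windows → 30 − 7 = 23 distinct.

23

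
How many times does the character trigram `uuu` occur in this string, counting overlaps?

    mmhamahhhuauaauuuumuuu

Sliding a length-3 window over the 22 characters (20 positions):
  position 15–17: uuu
  position 16–18: uuu
  position 20–22: uuu

3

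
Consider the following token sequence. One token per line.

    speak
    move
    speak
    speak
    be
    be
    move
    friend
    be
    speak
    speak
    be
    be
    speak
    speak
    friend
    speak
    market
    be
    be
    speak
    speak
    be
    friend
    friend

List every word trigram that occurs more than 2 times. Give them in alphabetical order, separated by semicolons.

Trigram counts meeting the condition (more than 2 times):
  be speak speak: 3
  speak speak be: 3

be speak speak; speak speak be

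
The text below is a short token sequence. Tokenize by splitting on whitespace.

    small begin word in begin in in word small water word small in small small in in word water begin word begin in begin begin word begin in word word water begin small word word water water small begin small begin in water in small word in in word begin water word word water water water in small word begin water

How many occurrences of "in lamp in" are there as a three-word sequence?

Scanning the 59 overlapping trigram windows for "in lamp in":
  (none found)

0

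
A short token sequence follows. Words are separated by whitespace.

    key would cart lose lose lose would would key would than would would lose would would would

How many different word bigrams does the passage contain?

10

17 tokens → 16 bigram windows in total.
Repeated bigrams (each contributes count−1 duplicates):
  would would: 4
  key would: 2
  lose lose: 2
  lose would: 2
6 duplicate windows → 16 − 6 = 10 distinct.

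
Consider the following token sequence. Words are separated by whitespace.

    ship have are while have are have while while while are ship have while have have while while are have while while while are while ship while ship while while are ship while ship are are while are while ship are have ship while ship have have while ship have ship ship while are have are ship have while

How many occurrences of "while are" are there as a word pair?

Scanning the 58 overlapping bigram windows for "while are":
  position 10–11: while are
  position 18–19: while are
  position 23–24: while are
  position 30–31: while are
  position 37–38: while are
  position 53–54: while are

6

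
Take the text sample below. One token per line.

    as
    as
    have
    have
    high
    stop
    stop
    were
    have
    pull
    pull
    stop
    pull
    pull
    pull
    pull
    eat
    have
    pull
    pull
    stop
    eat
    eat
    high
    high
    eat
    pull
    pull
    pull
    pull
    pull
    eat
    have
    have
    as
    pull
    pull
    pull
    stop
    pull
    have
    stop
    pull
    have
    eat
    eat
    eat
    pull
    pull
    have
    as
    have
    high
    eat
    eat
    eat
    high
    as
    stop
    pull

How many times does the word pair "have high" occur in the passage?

Scanning the 59 overlapping bigram windows for "have high":
  position 4–5: have high
  position 52–53: have high

2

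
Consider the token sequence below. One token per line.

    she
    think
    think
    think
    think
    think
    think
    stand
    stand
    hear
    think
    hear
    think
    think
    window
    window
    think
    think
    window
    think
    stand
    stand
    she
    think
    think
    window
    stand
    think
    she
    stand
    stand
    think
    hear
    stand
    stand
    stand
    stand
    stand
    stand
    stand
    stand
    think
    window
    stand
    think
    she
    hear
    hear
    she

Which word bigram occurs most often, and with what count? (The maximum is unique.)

Bigram frequencies (highest first):
  stand stand: 10
  think think: 8
  think window: 4
  stand think: 4
  she think: 2
  think stand: 2
  … (13 more, each ≤ 2)

"stand stand", 10 times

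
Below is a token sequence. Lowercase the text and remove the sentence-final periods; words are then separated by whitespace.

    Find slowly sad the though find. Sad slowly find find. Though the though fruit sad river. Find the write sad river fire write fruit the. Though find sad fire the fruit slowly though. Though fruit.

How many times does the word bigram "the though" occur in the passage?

3

Scanning the 34 overlapping bigram windows for "the though":
  position 4–5: the though
  position 12–13: the though
  position 25–26: the though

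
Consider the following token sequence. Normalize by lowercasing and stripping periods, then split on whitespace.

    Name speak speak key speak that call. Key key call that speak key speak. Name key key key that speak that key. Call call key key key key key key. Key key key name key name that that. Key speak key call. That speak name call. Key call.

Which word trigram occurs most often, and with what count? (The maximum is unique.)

Trigram frequencies (highest first):
  key key key: 8
  speak key speak: 2
  call key key: 2
  key call that: 2
  call that speak: 2
  name speak speak: 1
  … (29 more, each ≤ 1)

"key key key", 8 times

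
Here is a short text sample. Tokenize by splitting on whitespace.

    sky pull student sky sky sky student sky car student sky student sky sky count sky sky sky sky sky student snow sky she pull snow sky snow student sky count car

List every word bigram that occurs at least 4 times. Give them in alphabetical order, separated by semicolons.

Bigram counts meeting the condition (at least 4 times):
  sky sky: 7
  student sky: 5

sky sky; student sky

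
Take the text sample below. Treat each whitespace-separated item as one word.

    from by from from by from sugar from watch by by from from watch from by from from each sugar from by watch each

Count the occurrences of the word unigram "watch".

3

Scanning the 24 tokens for "watch":
  position 9: watch
  position 14: watch
  position 23: watch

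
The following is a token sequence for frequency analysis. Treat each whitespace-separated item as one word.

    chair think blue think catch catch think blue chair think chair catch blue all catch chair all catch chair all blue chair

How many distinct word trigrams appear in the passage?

22 tokens → 20 trigram windows in total.
Repeated trigrams (each contributes count−1 duplicates):
  all catch chair: 2
  catch chair all: 2
2 duplicate windows → 20 − 2 = 18 distinct.

18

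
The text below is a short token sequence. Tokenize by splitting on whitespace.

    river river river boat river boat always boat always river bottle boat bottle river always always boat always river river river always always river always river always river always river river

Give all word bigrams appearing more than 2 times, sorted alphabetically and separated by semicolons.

Bigram counts meeting the condition (more than 2 times):
  always river: 6
  boat always: 3
  river always: 5
  river river: 5

always river; boat always; river always; river river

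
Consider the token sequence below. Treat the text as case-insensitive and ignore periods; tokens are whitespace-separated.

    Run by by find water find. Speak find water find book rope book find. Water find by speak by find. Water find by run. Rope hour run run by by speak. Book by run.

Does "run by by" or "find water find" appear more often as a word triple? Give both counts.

"run by by": 2 occurrences
"find water find": 4 occurrences

"find water find" (4 vs 2)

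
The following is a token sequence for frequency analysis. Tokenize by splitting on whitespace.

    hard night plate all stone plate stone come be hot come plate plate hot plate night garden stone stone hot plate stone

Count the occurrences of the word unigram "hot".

Scanning the 22 tokens for "hot":
  position 10: hot
  position 14: hot
  position 20: hot

3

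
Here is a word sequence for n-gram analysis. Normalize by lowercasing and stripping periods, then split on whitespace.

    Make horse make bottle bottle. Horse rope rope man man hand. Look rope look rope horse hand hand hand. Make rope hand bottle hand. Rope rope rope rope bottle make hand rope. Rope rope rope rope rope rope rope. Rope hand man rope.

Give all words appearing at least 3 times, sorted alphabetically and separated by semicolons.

Unigram counts meeting the condition (at least 3 times):
  bottle: 4
  hand: 8
  horse: 3
  make: 4
  man: 3
  rope: 19

bottle; hand; horse; make; man; rope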